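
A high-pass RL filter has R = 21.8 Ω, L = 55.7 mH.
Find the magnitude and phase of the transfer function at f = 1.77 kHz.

Step 1 — Angular frequency: ω = 2π·1770 = 1.112e+04 rad/s.
Step 2 — Transfer function: H(jω) = jωL/(R + jωL).
Step 3 — Numerator jωL = j·619.5; denominator R + jωL = 21.8 + j619.5.
Step 4 — H = 0.9988 + j0.03515.
Step 5 — Magnitude: |H| = 0.9994 (-0.0 dB); phase: φ = 2.0°.

|H| = 0.9994 (-0.0 dB), φ = 2.0°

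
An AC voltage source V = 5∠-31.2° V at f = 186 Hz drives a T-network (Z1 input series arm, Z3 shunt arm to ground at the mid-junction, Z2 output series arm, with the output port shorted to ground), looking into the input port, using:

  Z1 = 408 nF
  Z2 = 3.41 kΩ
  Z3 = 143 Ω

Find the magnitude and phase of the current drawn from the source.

Step 1 — Angular frequency: ω = 2π·f = 2π·186 = 1169 rad/s.
Step 2 — Component impedances:
  Z1: Z = 1/(jωC) = -j/(ω·C) = 0 - j2097 Ω
  Z2: Z = R = 3410 Ω
  Z3: Z = R = 143 Ω
Step 3 — With the output port shorted to ground, the output series arm Z2 runs from the junction to ground; the shunt arm Z3 also runs from the junction to ground. They appear in parallel: Z3 || Z2 = 137.2 Ω.
Step 4 — Series with input arm Z1: Z_in = Z1 + (Z3 || Z2) = 137.2 - j2097 Ω = 2102∠-86.3° Ω.
Step 5 — Source phasor: V = 5∠-31.2° V = 4.277 - j2.59 V.
Step 6 — Ohm's law: I = V / Z_total = (4.277 - j2.59) / (137.2 - j2097) = 0.001363 + j0.00195 A.
Step 7 — Convert to polar: |I| = 0.002379 A, ∠I = 55.1°.

I = 0.002379∠55.1° A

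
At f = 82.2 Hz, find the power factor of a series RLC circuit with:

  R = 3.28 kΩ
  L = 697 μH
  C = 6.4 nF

Step 1 — Angular frequency: ω = 2π·f = 2π·82.2 = 516.5 rad/s.
Step 2 — Component impedances:
  R: Z = R = 3280 Ω
  L: Z = jωL = j·516.5·0.000697 = 0 + j0.36 Ω
  C: Z = 1/(jωC) = -j/(ω·C) = 0 - j3.025e+05 Ω
Step 3 — Series combination: Z_total = R + L + C = 3280 - j3.025e+05 Ω = 3.025e+05∠-89.4° Ω.
Step 4 — Power factor: PF = cos(φ) = Re(Z)/|Z| = 3280/3.025e+05 = 0.01084.
Step 5 — Type: Im(Z) = -3.025e+05 ⇒ leading (phase φ = -89.4°).

PF = 0.01084 (leading, φ = -89.4°)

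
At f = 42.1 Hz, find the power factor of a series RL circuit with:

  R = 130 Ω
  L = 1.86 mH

Step 1 — Angular frequency: ω = 2π·f = 2π·42.1 = 264.5 rad/s.
Step 2 — Component impedances:
  R: Z = R = 130 Ω
  L: Z = jωL = j·264.5·0.00186 = 0 + j0.492 Ω
Step 3 — Series combination: Z_total = R + L = 130 + j0.492 Ω = 130∠0.2° Ω.
Step 4 — Power factor: PF = cos(φ) = Re(Z)/|Z| = 130/130 = 1.
Step 5 — Type: Im(Z) = 0.492 ⇒ lagging (phase φ = 0.2°).

PF = 1 (lagging, φ = 0.2°)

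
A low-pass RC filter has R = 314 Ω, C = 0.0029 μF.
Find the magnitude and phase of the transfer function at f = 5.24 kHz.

Step 1 — Angular frequency: ω = 2π·5240 = 3.292e+04 rad/s.
Step 2 — Transfer function: H(jω) = 1/(1 + jωRC).
Step 3 — Denominator: 1 + jωRC = 1 + j·3.292e+04·314·2.9e-09 = 1 + j0.02998.
Step 4 — H = 0.9991 - j0.02995.
Step 5 — Magnitude: |H| = 0.9996 (-0.0 dB); phase: φ = -1.7°.

|H| = 0.9996 (-0.0 dB), φ = -1.7°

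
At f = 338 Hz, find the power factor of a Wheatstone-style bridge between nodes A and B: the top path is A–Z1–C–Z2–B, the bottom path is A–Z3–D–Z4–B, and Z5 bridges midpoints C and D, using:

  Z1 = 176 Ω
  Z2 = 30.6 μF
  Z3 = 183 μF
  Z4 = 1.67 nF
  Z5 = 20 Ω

Step 1 — Angular frequency: ω = 2π·f = 2π·338 = 2124 rad/s.
Step 2 — Component impedances:
  Z1: Z = R = 176 Ω
  Z2: Z = 1/(jωC) = -j/(ω·C) = 0 - j15.39 Ω
  Z3: Z = 1/(jωC) = -j/(ω·C) = 0 - j2.573 Ω
  Z4: Z = 1/(jωC) = -j/(ω·C) = 0 - j2.82e+05 Ω
  Z5: Z = R = 20 Ω
Step 3 — Bridge requires nodal analysis (the Z5 bridge couples midpoints C and D, so the two paths cannot be reduced to a simple series/parallel combination). Setting node B to ground and injecting 1 A at node A, the 3-node admittance system at A, C, D solves to V_A = Z_AB = 17.98 - j17.46 Ω = 25.07∠-44.2° Ω.
Step 4 — Power factor: PF = cos(φ) = Re(Z)/|Z| = 17.984/25.068 = 0.7174.
Step 5 — Type: Im(Z) = -17.46 ⇒ leading (phase φ = -44.2°).

PF = 0.7174 (leading, φ = -44.2°)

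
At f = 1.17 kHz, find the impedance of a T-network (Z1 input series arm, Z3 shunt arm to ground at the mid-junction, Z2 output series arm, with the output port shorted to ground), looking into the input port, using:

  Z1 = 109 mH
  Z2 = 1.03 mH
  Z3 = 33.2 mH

Step 1 — Angular frequency: ω = 2π·f = 2π·1170 = 7351 rad/s.
Step 2 — Component impedances:
  Z1: Z = jωL = j·7351·0.109 = 0 + j801.3 Ω
  Z2: Z = jωL = j·7351·0.00103 = 0 + j7.572 Ω
  Z3: Z = jωL = j·7351·0.0332 = 0 + j244.1 Ω
Step 3 — With the output port shorted to ground, the output series arm Z2 runs from the junction to ground; the shunt arm Z3 also runs from the junction to ground. They appear in parallel: Z3 || Z2 = 0 + j7.344 Ω.
Step 4 — Series with input arm Z1: Z_in = Z1 + (Z3 || Z2) = 0 + j808.6 Ω = 808.6∠90.0° Ω.

Z = 0 + j808.6 Ω = 808.6∠90.0° Ω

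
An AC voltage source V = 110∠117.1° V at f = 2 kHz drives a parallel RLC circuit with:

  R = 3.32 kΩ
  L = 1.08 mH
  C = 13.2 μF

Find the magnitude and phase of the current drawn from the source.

Step 1 — Angular frequency: ω = 2π·f = 2π·2000 = 1.257e+04 rad/s.
Step 2 — Component impedances:
  R: Z = R = 3320 Ω
  L: Z = jωL = j·1.257e+04·0.00108 = 0 + j13.57 Ω
  C: Z = 1/(jωC) = -j/(ω·C) = 0 - j6.029 Ω
Step 3 — Parallel combination: 1/Z_total = 1/R + 1/L + 1/C; Z_total = 0.03544 - j10.85 Ω = 10.85∠-89.8° Ω.
Step 4 — Source phasor: V = 110∠117.1° V = -50.11 + j97.92 V.
Step 5 — Ohm's law: I = V / Z_total = (-50.11 + j97.92) / (0.03544 - j10.85) = -9.043 - j4.59 A.
Step 6 — Convert to polar: |I| = 10.14 A, ∠I = -153.1°.

I = 10.14∠-153.1° A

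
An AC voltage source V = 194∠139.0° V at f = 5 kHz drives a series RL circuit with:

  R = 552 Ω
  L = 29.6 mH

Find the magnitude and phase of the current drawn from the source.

Step 1 — Angular frequency: ω = 2π·f = 2π·5000 = 3.142e+04 rad/s.
Step 2 — Component impedances:
  R: Z = R = 552 Ω
  L: Z = jωL = j·3.142e+04·0.0296 = 0 + j929.9 Ω
Step 3 — Series combination: Z_total = R + L = 552 + j929.9 Ω = 1081∠59.3° Ω.
Step 4 — Source phasor: V = 194∠139.0° V = -146.4 + j127.3 V.
Step 5 — Ohm's law: I = V / Z_total = (-146.4 + j127.3) / (552 + j929.9) = 0.0321 + j0.1765 A.
Step 6 — Convert to polar: |I| = 0.1794 A, ∠I = 79.7°.

I = 0.1794∠79.7° A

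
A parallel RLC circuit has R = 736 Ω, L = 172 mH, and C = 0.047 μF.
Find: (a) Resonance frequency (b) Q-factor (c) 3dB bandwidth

Step 1 — Resonance: ω₀ = 1/√(LC) = 1/√(0.172·4.7e-08) = 1.112e+04 rad/s.
Step 2 — f₀ = ω₀/(2π) = 1770 Hz.
Step 3 — Parallel Q: Q = R/(ω₀L) = 736/(1.112e+04·0.172) = 0.3847.
Step 4 — Bandwidth: Δω = ω₀/Q = 2.891e+04 rad/s; BW = Δω/(2π) = 4601 Hz.

(a) f₀ = 1770 Hz  (b) Q = 0.3847  (c) BW = 4601 Hz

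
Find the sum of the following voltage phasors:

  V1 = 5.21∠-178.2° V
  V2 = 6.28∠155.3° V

Step 1 — Convert each phasor to rectangular form:
  V1 = 5.21·(cos(-178.2°) + j·sin(-178.2°)) = -5.207 - j0.1637 V
  V2 = 6.28·(cos(155.3°) + j·sin(155.3°)) = -5.705 + j2.624 V
Step 2 — Sum components: V_total = -10.91 + j2.461 V.
Step 3 — Convert to polar: |V_total| = 11.19 V, ∠V_total = 167.3°.

V_total = 11.19∠167.3° V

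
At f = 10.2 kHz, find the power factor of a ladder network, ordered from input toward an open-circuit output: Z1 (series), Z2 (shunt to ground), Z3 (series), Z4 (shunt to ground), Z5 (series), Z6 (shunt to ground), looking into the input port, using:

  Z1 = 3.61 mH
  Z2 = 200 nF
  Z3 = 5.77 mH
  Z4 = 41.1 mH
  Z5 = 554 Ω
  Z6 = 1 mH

Step 1 — Angular frequency: ω = 2π·f = 2π·1.02e+04 = 6.409e+04 rad/s.
Step 2 — Component impedances:
  Z1: Z = jωL = j·6.409e+04·0.00361 = 0 + j231.4 Ω
  Z2: Z = 1/(jωC) = -j/(ω·C) = 0 - j78.02 Ω
  Z3: Z = jωL = j·6.409e+04·0.00577 = 0 + j369.8 Ω
  Z4: Z = jωL = j·6.409e+04·0.0411 = 0 + j2634 Ω
  Z5: Z = R = 554 Ω
  Z6: Z = jωL = j·6.409e+04·0.001 = 0 + j64.09 Ω
Step 3 — Ladder network (open output): work backward from the far end, alternating series and parallel combinations. Z_in = 6.606 + j147.4 Ω = 147.5∠87.4° Ω.
Step 4 — Power factor: PF = cos(φ) = Re(Z)/|Z| = 6.606/147.5 = 0.04479.
Step 5 — Type: Im(Z) = 147.4 ⇒ lagging (phase φ = 87.4°).

PF = 0.04479 (lagging, φ = 87.4°)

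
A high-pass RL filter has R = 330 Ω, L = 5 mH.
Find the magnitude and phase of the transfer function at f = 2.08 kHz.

Step 1 — Angular frequency: ω = 2π·2080 = 1.307e+04 rad/s.
Step 2 — Transfer function: H(jω) = jωL/(R + jωL).
Step 3 — Numerator jωL = j·65.35; denominator R + jωL = 330 + j65.35.
Step 4 — H = 0.03773 + j0.1905.
Step 5 — Magnitude: |H| = 0.1942 (-14.2 dB); phase: φ = 78.8°.

|H| = 0.1942 (-14.2 dB), φ = 78.8°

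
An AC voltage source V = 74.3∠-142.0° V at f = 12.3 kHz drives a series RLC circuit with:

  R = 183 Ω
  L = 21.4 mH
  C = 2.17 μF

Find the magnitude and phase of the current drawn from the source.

Step 1 — Angular frequency: ω = 2π·f = 2π·1.23e+04 = 7.728e+04 rad/s.
Step 2 — Component impedances:
  R: Z = R = 183 Ω
  L: Z = jωL = j·7.728e+04·0.0214 = 0 + j1654 Ω
  C: Z = 1/(jωC) = -j/(ω·C) = 0 - j5.963 Ω
Step 3 — Series combination: Z_total = R + L + C = 183 + j1648 Ω = 1658∠83.7° Ω.
Step 4 — Source phasor: V = 74.3∠-142.0° V = -58.55 - j45.74 V.
Step 5 — Ohm's law: I = V / Z_total = (-58.55 - j45.74) / (183 + j1648) = -0.03132 + j0.03205 A.
Step 6 — Convert to polar: |I| = 0.04481 A, ∠I = 134.3°.

I = 0.04481∠134.3° A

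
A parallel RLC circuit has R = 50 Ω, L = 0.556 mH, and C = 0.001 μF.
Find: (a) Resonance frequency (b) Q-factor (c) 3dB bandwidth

Step 1 — Resonance: ω₀ = 1/√(LC) = 1/√(0.000556·1e-09) = 1.341e+06 rad/s.
Step 2 — f₀ = ω₀/(2π) = 2.134e+05 Hz.
Step 3 — Parallel Q: Q = R/(ω₀L) = 50/(1.341e+06·0.000556) = 0.06706.
Step 4 — Bandwidth: Δω = ω₀/Q = 2e+07 rad/s; BW = Δω/(2π) = 3.183e+06 Hz.

(a) f₀ = 2.134e+05 Hz  (b) Q = 0.06706  (c) BW = 3.183e+06 Hz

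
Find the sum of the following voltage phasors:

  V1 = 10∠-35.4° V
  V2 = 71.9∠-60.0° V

Step 1 — Convert each phasor to rectangular form:
  V1 = 10·(cos(-35.4°) + j·sin(-35.4°)) = 8.151 - j5.793 V
  V2 = 71.9·(cos(-60.0°) + j·sin(-60.0°)) = 35.95 - j62.27 V
Step 2 — Sum components: V_total = 44.1 - j68.06 V.
Step 3 — Convert to polar: |V_total| = 81.1 V, ∠V_total = -57.1°.

V_total = 81.1∠-57.1° V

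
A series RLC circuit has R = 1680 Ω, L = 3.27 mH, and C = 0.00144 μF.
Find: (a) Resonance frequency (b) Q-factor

Step 1 — Resonance condition Im(Z)=0 gives ω₀ = 1/√(LC).
Step 2 — ω₀ = 1/√(0.00327·1.44e-09) = 4.608e+05 rad/s.
Step 3 — f₀ = ω₀/(2π) = 7.334e+04 Hz.
Step 4 — Series Q: Q = ω₀L/R = 4.608e+05·0.00327/1680 = 0.897.

(a) f₀ = 7.334e+04 Hz  (b) Q = 0.897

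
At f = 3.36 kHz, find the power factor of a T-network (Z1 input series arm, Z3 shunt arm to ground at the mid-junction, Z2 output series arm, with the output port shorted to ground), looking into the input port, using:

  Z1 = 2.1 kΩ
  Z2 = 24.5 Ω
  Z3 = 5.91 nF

Step 1 — Angular frequency: ω = 2π·f = 2π·3360 = 2.111e+04 rad/s.
Step 2 — Component impedances:
  Z1: Z = R = 2100 Ω
  Z2: Z = R = 24.5 Ω
  Z3: Z = 1/(jωC) = -j/(ω·C) = 0 - j8015 Ω
Step 3 — With the output port shorted to ground, the output series arm Z2 runs from the junction to ground; the shunt arm Z3 also runs from the junction to ground. They appear in parallel: Z3 || Z2 = 24.5 - j0.07489 Ω.
Step 4 — Series with input arm Z1: Z_in = Z1 + (Z3 || Z2) = 2124 - j0.07489 Ω = 2124∠-0.0° Ω.
Step 5 — Power factor: PF = cos(φ) = Re(Z)/|Z| = 2124/2124 = 1.
Step 6 — Type: Im(Z) = -0.07489 ⇒ leading (phase φ = -0.0°).

PF = 1 (leading, φ = -0.0°)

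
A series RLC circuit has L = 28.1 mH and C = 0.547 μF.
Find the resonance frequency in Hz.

Step 1 — Resonance condition Im(Z)=0 gives ω₀ = 1/√(LC).
Step 2 — ω₀ = 1/√(0.0281·5.47e-07) = 8066 rad/s.
Step 3 — f₀ = ω₀/(2π) = 1284 Hz.

f₀ = 1284 Hz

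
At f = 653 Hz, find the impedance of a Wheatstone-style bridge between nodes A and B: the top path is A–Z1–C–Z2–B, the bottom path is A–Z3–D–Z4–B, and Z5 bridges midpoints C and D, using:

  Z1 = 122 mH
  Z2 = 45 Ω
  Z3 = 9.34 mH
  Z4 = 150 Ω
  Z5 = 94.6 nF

Step 1 — Angular frequency: ω = 2π·f = 2π·653 = 4103 rad/s.
Step 2 — Component impedances:
  Z1: Z = jωL = j·4103·0.122 = 0 + j500.6 Ω
  Z2: Z = R = 45 Ω
  Z3: Z = jωL = j·4103·0.00934 = 0 + j38.32 Ω
  Z4: Z = R = 150 Ω
  Z5: Z = 1/(jωC) = -j/(ω·C) = 0 - j2576 Ω
Step 3 — Bridge requires nodal analysis (the Z5 bridge couples midpoints C and D, so the two paths cannot be reduced to a simple series/parallel combination). Setting node B to ground and injecting 1 A at node A, the 3-node admittance system at A, C, D solves to V_A = Z_AB = 122.5 + j60.73 Ω = 136.7∠26.4° Ω.

Z = 122.5 + j60.73 Ω = 136.7∠26.4° Ω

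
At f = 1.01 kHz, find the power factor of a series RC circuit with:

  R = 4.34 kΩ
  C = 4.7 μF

Step 1 — Angular frequency: ω = 2π·f = 2π·1010 = 6346 rad/s.
Step 2 — Component impedances:
  R: Z = R = 4340 Ω
  C: Z = 1/(jωC) = -j/(ω·C) = 0 - j33.53 Ω
Step 3 — Series combination: Z_total = R + C = 4340 - j33.53 Ω = 4340∠-0.4° Ω.
Step 4 — Power factor: PF = cos(φ) = Re(Z)/|Z| = 4340/4340 = 1.
Step 5 — Type: Im(Z) = -33.53 ⇒ leading (phase φ = -0.4°).

PF = 1 (leading, φ = -0.4°)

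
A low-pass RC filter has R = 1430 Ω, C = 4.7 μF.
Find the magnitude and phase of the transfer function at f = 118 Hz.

Step 1 — Angular frequency: ω = 2π·118 = 741.4 rad/s.
Step 2 — Transfer function: H(jω) = 1/(1 + jωRC).
Step 3 — Denominator: 1 + jωRC = 1 + j·741.4·1430·4.7e-06 = 1 + j4.983.
Step 4 — H = 0.03871 - j0.1929.
Step 5 — Magnitude: |H| = 0.1968 (-14.1 dB); phase: φ = -78.7°.

|H| = 0.1968 (-14.1 dB), φ = -78.7°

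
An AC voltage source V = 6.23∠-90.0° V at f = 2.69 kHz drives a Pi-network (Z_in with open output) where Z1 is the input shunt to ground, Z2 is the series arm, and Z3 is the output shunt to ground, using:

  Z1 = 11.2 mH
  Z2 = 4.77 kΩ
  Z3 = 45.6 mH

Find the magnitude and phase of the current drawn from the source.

Step 1 — Angular frequency: ω = 2π·f = 2π·2690 = 1.69e+04 rad/s.
Step 2 — Component impedances:
  Z1: Z = jωL = j·1.69e+04·0.0112 = 0 + j189.3 Ω
  Z2: Z = R = 4770 Ω
  Z3: Z = jωL = j·1.69e+04·0.0456 = 0 + j770.7 Ω
Step 3 — With open output, the series arm Z2 and the output shunt Z3 appear in series to ground: Z2 + Z3 = 4770 + j770.7 Ω.
Step 4 — Parallel with input shunt Z1: Z_in = Z1 || (Z2 + Z3) = 7.22 + j187.8 Ω = 188∠87.8° Ω.
Step 5 — Source phasor: V = 6.23∠-90.0° V = 0 - j6.23 V.
Step 6 — Ohm's law: I = V / Z_total = (0 - j6.23) / (7.22 + j187.8) = -0.03312 - j0.001273 A.
Step 7 — Convert to polar: |I| = 0.03314 A, ∠I = -177.8°.

I = 0.03314∠-177.8° A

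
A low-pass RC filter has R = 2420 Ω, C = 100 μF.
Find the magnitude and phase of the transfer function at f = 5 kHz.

Step 1 — Angular frequency: ω = 2π·5000 = 3.142e+04 rad/s.
Step 2 — Transfer function: H(jω) = 1/(1 + jωRC).
Step 3 — Denominator: 1 + jωRC = 1 + j·3.142e+04·2420·0.0001 = 1 + j7603.
Step 4 — H = 1.73e-08 - j0.0001315.
Step 5 — Magnitude: |H| = 0.0001315 (-77.6 dB); phase: φ = -90.0°.

|H| = 0.0001315 (-77.6 dB), φ = -90.0°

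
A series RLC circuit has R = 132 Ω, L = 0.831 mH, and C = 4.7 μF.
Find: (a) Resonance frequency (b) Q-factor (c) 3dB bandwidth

Step 1 — Resonance condition Im(Z)=0 gives ω₀ = 1/√(LC).
Step 2 — ω₀ = 1/√(0.000831·4.7e-06) = 1.6e+04 rad/s.
Step 3 — f₀ = ω₀/(2π) = 2547 Hz.
Step 4 — Series Q: Q = ω₀L/R = 1.6e+04·0.000831/132 = 0.1007.
Step 5 — 3dB bandwidth: Δω = ω₀/Q = 1.588e+05 rad/s; BW = Δω/(2π) = 2.528e+04 Hz.

(a) f₀ = 2547 Hz  (b) Q = 0.1007  (c) BW = 2.528e+04 Hz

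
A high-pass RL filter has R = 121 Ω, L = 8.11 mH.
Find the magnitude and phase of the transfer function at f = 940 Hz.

Step 1 — Angular frequency: ω = 2π·940 = 5906 rad/s.
Step 2 — Transfer function: H(jω) = jωL/(R + jωL).
Step 3 — Numerator jωL = j·47.9; denominator R + jωL = 121 + j47.9.
Step 4 — H = 0.1355 + j0.3422.
Step 5 — Magnitude: |H| = 0.3681 (-8.7 dB); phase: φ = 68.4°.

|H| = 0.3681 (-8.7 dB), φ = 68.4°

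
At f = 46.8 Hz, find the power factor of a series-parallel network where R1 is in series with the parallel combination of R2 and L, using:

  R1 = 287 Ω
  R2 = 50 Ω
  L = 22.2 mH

Step 1 — Angular frequency: ω = 2π·f = 2π·46.8 = 294.1 rad/s.
Step 2 — Component impedances:
  R1: Z = R = 287 Ω
  R2: Z = R = 50 Ω
  L: Z = jωL = j·294.1·0.0222 = 0 + j6.528 Ω
Step 3 — Parallel branch: R2 || L = 1/(1/R2 + 1/L) = 0.838 + j6.419 Ω.
Step 4 — Series with R1: Z_total = R1 + (R2 || L) = 287.8 + j6.419 Ω = 287.9∠1.3° Ω.
Step 5 — Power factor: PF = cos(φ) = Re(Z)/|Z| = 287.84/287.91 = 0.9998.
Step 6 — Type: Im(Z) = 6.419 ⇒ lagging (phase φ = 1.3°).

PF = 0.9998 (lagging, φ = 1.3°)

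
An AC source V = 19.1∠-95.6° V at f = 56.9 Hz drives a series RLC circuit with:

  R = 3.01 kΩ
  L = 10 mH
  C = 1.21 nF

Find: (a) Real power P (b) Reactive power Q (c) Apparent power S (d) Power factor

Step 1 — Angular frequency: ω = 2π·f = 2π·56.9 = 357.5 rad/s.
Step 2 — Component impedances:
  R: Z = R = 3010 Ω
  L: Z = jωL = j·357.5·0.01 = 0 + j3.575 Ω
  C: Z = 1/(jωC) = -j/(ω·C) = 0 - j2.312e+06 Ω
Step 3 — Series combination: Z_total = R + L + C = 3010 - j2.312e+06 Ω = 2.312e+06∠-89.9° Ω.
Step 4 — Source phasor: V = 19.1∠-95.6° V = -1.864 - j19.01 V.
Step 5 — Current: I = V / Z = 8.222e-06 - j8.17e-07 A = 8.262e-06∠-5.7° A.
Step 6 — Complex power: S = V·I* = 2.055e-07 - j0.0001578 VA.
Step 7 — Real power: P = Re(S) = 2.055e-07 W.
Step 8 — Reactive power: Q = Im(S) = -0.0001578 VAR.
Step 9 — Apparent power: |S| = 0.0001578 VA.
Step 10 — Power factor: PF = P/|S| = 0.001302 (leading).

(a) P = 2.055e-07 W  (b) Q = -0.0001578 VAR  (c) S = 0.0001578 VA  (d) PF = 0.001302 (leading)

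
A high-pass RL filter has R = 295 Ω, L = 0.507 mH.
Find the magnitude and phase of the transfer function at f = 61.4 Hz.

Step 1 — Angular frequency: ω = 2π·61.4 = 385.8 rad/s.
Step 2 — Transfer function: H(jω) = jωL/(R + jωL).
Step 3 — Numerator jωL = j·0.1956; denominator R + jωL = 295 + j0.1956.
Step 4 — H = 4.396e-07 + j0.000663.
Step 5 — Magnitude: |H| = 0.000663 (-63.6 dB); phase: φ = 90.0°.

|H| = 0.000663 (-63.6 dB), φ = 90.0°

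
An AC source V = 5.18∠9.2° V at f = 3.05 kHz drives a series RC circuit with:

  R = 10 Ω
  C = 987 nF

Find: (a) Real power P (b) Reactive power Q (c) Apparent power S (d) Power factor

Step 1 — Angular frequency: ω = 2π·f = 2π·3050 = 1.916e+04 rad/s.
Step 2 — Component impedances:
  R: Z = R = 10 Ω
  C: Z = 1/(jωC) = -j/(ω·C) = 0 - j52.87 Ω
Step 3 — Series combination: Z_total = R + C = 10 - j52.87 Ω = 53.81∠-79.3° Ω.
Step 4 — Source phasor: V = 5.18∠9.2° V = 5.113 + j0.8282 V.
Step 5 — Current: I = V / Z = 0.002538 + j0.09624 A = 0.09627∠88.5° A.
Step 6 — Complex power: S = V·I* = 0.09268 - j0.49 VA.
Step 7 — Real power: P = Re(S) = 0.09268 W.
Step 8 — Reactive power: Q = Im(S) = -0.49 VAR.
Step 9 — Apparent power: |S| = 0.4987 VA.
Step 10 — Power factor: PF = P/|S| = 0.1859 (leading).

(a) P = 0.09268 W  (b) Q = -0.49 VAR  (c) S = 0.4987 VA  (d) PF = 0.1859 (leading)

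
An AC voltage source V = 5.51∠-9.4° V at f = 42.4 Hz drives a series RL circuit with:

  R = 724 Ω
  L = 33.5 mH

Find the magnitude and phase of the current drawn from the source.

Step 1 — Angular frequency: ω = 2π·f = 2π·42.4 = 266.4 rad/s.
Step 2 — Component impedances:
  R: Z = R = 724 Ω
  L: Z = jωL = j·266.4·0.0335 = 0 + j8.925 Ω
Step 3 — Series combination: Z_total = R + L = 724 + j8.925 Ω = 724.1∠0.7° Ω.
Step 4 — Source phasor: V = 5.51∠-9.4° V = 5.436 - j0.8999 V.
Step 5 — Ohm's law: I = V / Z_total = (5.436 - j0.8999) / (724 + j8.925) = 0.007492 - j0.001335 A.
Step 6 — Convert to polar: |I| = 0.00761 A, ∠I = -10.1°.

I = 0.00761∠-10.1° A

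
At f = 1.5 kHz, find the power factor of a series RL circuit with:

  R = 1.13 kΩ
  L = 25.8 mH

Step 1 — Angular frequency: ω = 2π·f = 2π·1500 = 9425 rad/s.
Step 2 — Component impedances:
  R: Z = R = 1130 Ω
  L: Z = jωL = j·9425·0.0258 = 0 + j243.2 Ω
Step 3 — Series combination: Z_total = R + L = 1130 + j243.2 Ω = 1156∠12.1° Ω.
Step 4 — Power factor: PF = cos(φ) = Re(Z)/|Z| = 1130/1155.9 = 0.9776.
Step 5 — Type: Im(Z) = 243.2 ⇒ lagging (phase φ = 12.1°).

PF = 0.9776 (lagging, φ = 12.1°)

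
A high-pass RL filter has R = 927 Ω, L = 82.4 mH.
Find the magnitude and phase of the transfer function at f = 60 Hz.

Step 1 — Angular frequency: ω = 2π·60 = 377 rad/s.
Step 2 — Transfer function: H(jω) = jωL/(R + jωL).
Step 3 — Numerator jωL = j·31.06; denominator R + jωL = 927 + j31.06.
Step 4 — H = 0.001122 + j0.03347.
Step 5 — Magnitude: |H| = 0.03349 (-29.5 dB); phase: φ = 88.1°.

|H| = 0.03349 (-29.5 dB), φ = 88.1°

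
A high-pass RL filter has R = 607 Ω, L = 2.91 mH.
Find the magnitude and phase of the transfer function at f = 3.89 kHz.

Step 1 — Angular frequency: ω = 2π·3890 = 2.444e+04 rad/s.
Step 2 — Transfer function: H(jω) = jωL/(R + jωL).
Step 3 — Numerator jωL = j·71.13; denominator R + jωL = 607 + j71.13.
Step 4 — H = 0.01354 + j0.1156.
Step 5 — Magnitude: |H| = 0.1164 (-18.7 dB); phase: φ = 83.3°.

|H| = 0.1164 (-18.7 dB), φ = 83.3°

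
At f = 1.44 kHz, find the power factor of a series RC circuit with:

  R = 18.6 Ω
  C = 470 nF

Step 1 — Angular frequency: ω = 2π·f = 2π·1440 = 9048 rad/s.
Step 2 — Component impedances:
  R: Z = R = 18.6 Ω
  C: Z = 1/(jωC) = -j/(ω·C) = 0 - j235.2 Ω
Step 3 — Series combination: Z_total = R + C = 18.6 - j235.2 Ω = 235.9∠-85.5° Ω.
Step 4 — Power factor: PF = cos(φ) = Re(Z)/|Z| = 18.6/235.9 = 0.07885.
Step 5 — Type: Im(Z) = -235.2 ⇒ leading (phase φ = -85.5°).

PF = 0.07885 (leading, φ = -85.5°)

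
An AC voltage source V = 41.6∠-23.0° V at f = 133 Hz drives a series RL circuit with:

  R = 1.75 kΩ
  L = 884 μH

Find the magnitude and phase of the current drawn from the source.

Step 1 — Angular frequency: ω = 2π·f = 2π·133 = 835.7 rad/s.
Step 2 — Component impedances:
  R: Z = R = 1750 Ω
  L: Z = jωL = j·835.7·0.000884 = 0 + j0.7387 Ω
Step 3 — Series combination: Z_total = R + L = 1750 + j0.7387 Ω = 1750∠0.0° Ω.
Step 4 — Source phasor: V = 41.6∠-23.0° V = 38.29 - j16.25 V.
Step 5 — Ohm's law: I = V / Z_total = (38.29 - j16.25) / (1750 + j0.7387) = 0.02188 - j0.009297 A.
Step 6 — Convert to polar: |I| = 0.02377 A, ∠I = -23.0°.

I = 0.02377∠-23.0° A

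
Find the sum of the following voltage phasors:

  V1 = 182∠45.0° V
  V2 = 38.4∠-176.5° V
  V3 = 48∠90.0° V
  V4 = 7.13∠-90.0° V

Step 1 — Convert each phasor to rectangular form:
  V1 = 182·(cos(45.0°) + j·sin(45.0°)) = 128.7 + j128.7 V
  V2 = 38.4·(cos(-176.5°) + j·sin(-176.5°)) = -38.33 - j2.344 V
  V3 = 48·(cos(90.0°) + j·sin(90.0°)) = 0 + j48 V
  V4 = 7.13·(cos(-90.0°) + j·sin(-90.0°)) = 0 - j7.13 V
Step 2 — Sum components: V_total = 90.37 + j167.2 V.
Step 3 — Convert to polar: |V_total| = 190.1 V, ∠V_total = 61.6°.

V_total = 190.1∠61.6° V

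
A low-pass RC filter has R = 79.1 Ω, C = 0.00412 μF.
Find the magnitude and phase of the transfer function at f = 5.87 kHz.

Step 1 — Angular frequency: ω = 2π·5870 = 3.688e+04 rad/s.
Step 2 — Transfer function: H(jω) = 1/(1 + jωRC).
Step 3 — Denominator: 1 + jωRC = 1 + j·3.688e+04·79.1·4.12e-09 = 1 + j0.01202.
Step 4 — H = 0.9999 - j0.01202.
Step 5 — Magnitude: |H| = 0.9999 (-0.0 dB); phase: φ = -0.7°.

|H| = 0.9999 (-0.0 dB), φ = -0.7°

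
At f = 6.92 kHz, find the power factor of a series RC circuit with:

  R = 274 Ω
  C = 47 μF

Step 1 — Angular frequency: ω = 2π·f = 2π·6920 = 4.348e+04 rad/s.
Step 2 — Component impedances:
  R: Z = R = 274 Ω
  C: Z = 1/(jωC) = -j/(ω·C) = 0 - j0.4893 Ω
Step 3 — Series combination: Z_total = R + C = 274 - j0.4893 Ω = 274∠-0.1° Ω.
Step 4 — Power factor: PF = cos(φ) = Re(Z)/|Z| = 274/274 = 1.
Step 5 — Type: Im(Z) = -0.4893 ⇒ leading (phase φ = -0.1°).

PF = 1 (leading, φ = -0.1°)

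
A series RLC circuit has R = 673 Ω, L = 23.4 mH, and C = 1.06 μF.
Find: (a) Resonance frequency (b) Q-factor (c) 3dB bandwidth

Step 1 — Resonance condition Im(Z)=0 gives ω₀ = 1/√(LC).
Step 2 — ω₀ = 1/√(0.0234·1.06e-06) = 6349 rad/s.
Step 3 — f₀ = ω₀/(2π) = 1011 Hz.
Step 4 — Series Q: Q = ω₀L/R = 6349·0.0234/673 = 0.2208.
Step 5 — 3dB bandwidth: Δω = ω₀/Q = 2.876e+04 rad/s; BW = Δω/(2π) = 4577 Hz.

(a) f₀ = 1011 Hz  (b) Q = 0.2208  (c) BW = 4577 Hz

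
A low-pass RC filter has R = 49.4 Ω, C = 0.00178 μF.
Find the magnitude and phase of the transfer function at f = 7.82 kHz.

Step 1 — Angular frequency: ω = 2π·7820 = 4.913e+04 rad/s.
Step 2 — Transfer function: H(jω) = 1/(1 + jωRC).
Step 3 — Denominator: 1 + jωRC = 1 + j·4.913e+04·49.4·1.78e-09 = 1 + j0.00432.
Step 4 — H = 1 - j0.00432.
Step 5 — Magnitude: |H| = 1 (-0.0 dB); phase: φ = -0.2°.

|H| = 1 (-0.0 dB), φ = -0.2°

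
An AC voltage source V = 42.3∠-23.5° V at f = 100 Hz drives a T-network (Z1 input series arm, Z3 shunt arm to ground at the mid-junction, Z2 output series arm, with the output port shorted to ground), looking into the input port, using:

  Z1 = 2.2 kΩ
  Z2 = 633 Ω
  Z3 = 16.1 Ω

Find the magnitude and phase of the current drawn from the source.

Step 1 — Angular frequency: ω = 2π·f = 2π·100 = 628.3 rad/s.
Step 2 — Component impedances:
  Z1: Z = R = 2200 Ω
  Z2: Z = R = 633 Ω
  Z3: Z = R = 16.1 Ω
Step 3 — With the output port shorted to ground, the output series arm Z2 runs from the junction to ground; the shunt arm Z3 also runs from the junction to ground. They appear in parallel: Z3 || Z2 = 15.7 Ω.
Step 4 — Series with input arm Z1: Z_in = Z1 + (Z3 || Z2) = 2216 Ω = 2216∠0.0° Ω.
Step 5 — Source phasor: V = 42.3∠-23.5° V = 38.79 - j16.87 V.
Step 6 — Ohm's law: I = V / Z_total = (38.79 - j16.87) / (2216) = 0.01751 - j0.007613 A.
Step 7 — Convert to polar: |I| = 0.01909 A, ∠I = -23.5°.

I = 0.01909∠-23.5° A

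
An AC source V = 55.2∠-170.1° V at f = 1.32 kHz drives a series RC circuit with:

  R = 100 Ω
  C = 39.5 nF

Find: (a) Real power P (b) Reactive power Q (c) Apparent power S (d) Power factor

Step 1 — Angular frequency: ω = 2π·f = 2π·1320 = 8294 rad/s.
Step 2 — Component impedances:
  R: Z = R = 100 Ω
  C: Z = 1/(jωC) = -j/(ω·C) = 0 - j3052 Ω
Step 3 — Series combination: Z_total = R + C = 100 - j3052 Ω = 3054∠-88.1° Ω.
Step 4 — Source phasor: V = 55.2∠-170.1° V = -54.38 - j9.49 V.
Step 5 — Current: I = V / Z = 0.002523 - j0.0179 A = 0.01807∠-82.0° A.
Step 6 — Complex power: S = V·I* = 0.03267 - j0.9972 VA.
Step 7 — Real power: P = Re(S) = 0.03267 W.
Step 8 — Reactive power: Q = Im(S) = -0.9972 VAR.
Step 9 — Apparent power: |S| = 0.9977 VA.
Step 10 — Power factor: PF = P/|S| = 0.03274 (leading).

(a) P = 0.03267 W  (b) Q = -0.9972 VAR  (c) S = 0.9977 VA  (d) PF = 0.03274 (leading)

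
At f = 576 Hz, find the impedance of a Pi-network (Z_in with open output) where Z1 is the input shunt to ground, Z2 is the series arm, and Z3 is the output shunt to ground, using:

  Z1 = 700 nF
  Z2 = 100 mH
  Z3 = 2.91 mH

Step 1 — Angular frequency: ω = 2π·f = 2π·576 = 3619 rad/s.
Step 2 — Component impedances:
  Z1: Z = 1/(jωC) = -j/(ω·C) = 0 - j394.7 Ω
  Z2: Z = jωL = j·3619·0.1 = 0 + j361.9 Ω
  Z3: Z = jωL = j·3619·0.00291 = 0 + j10.53 Ω
Step 3 — With open output, the series arm Z2 and the output shunt Z3 appear in series to ground: Z2 + Z3 = 0 + j372.4 Ω.
Step 4 — Parallel with input shunt Z1: Z_in = Z1 || (Z2 + Z3) = 0 + j6597 Ω = 6597∠90.0° Ω.

Z = 0 + j6597 Ω = 6597∠90.0° Ω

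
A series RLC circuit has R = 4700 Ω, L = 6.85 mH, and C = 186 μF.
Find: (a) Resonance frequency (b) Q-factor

Step 1 — Resonance condition Im(Z)=0 gives ω₀ = 1/√(LC).
Step 2 — ω₀ = 1/√(0.00685·0.000186) = 885.9 rad/s.
Step 3 — f₀ = ω₀/(2π) = 141 Hz.
Step 4 — Series Q: Q = ω₀L/R = 885.9·0.00685/4700 = 0.001291.

(a) f₀ = 141 Hz  (b) Q = 0.001291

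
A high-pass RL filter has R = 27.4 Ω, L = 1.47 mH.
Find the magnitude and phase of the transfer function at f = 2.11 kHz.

Step 1 — Angular frequency: ω = 2π·2110 = 1.326e+04 rad/s.
Step 2 — Transfer function: H(jω) = jωL/(R + jωL).
Step 3 — Numerator jωL = j·19.49; denominator R + jωL = 27.4 + j19.49.
Step 4 — H = 0.3359 + j0.4723.
Step 5 — Magnitude: |H| = 0.5796 (-4.7 dB); phase: φ = 54.6°.

|H| = 0.5796 (-4.7 dB), φ = 54.6°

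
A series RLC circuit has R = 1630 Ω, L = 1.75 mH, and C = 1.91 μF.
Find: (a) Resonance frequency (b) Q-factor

Step 1 — Resonance condition Im(Z)=0 gives ω₀ = 1/√(LC).
Step 2 — ω₀ = 1/√(0.00175·1.91e-06) = 1.73e+04 rad/s.
Step 3 — f₀ = ω₀/(2π) = 2753 Hz.
Step 4 — Series Q: Q = ω₀L/R = 1.73e+04·0.00175/1630 = 0.01857.

(a) f₀ = 2753 Hz  (b) Q = 0.01857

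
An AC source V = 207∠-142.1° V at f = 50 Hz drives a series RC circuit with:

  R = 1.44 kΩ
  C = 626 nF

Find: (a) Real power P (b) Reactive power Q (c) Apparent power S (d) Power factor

Step 1 — Angular frequency: ω = 2π·f = 2π·50 = 314.2 rad/s.
Step 2 — Component impedances:
  R: Z = R = 1440 Ω
  C: Z = 1/(jωC) = -j/(ω·C) = 0 - j5085 Ω
Step 3 — Series combination: Z_total = R + C = 1440 - j5085 Ω = 5285∠-74.2° Ω.
Step 4 — Source phasor: V = 207∠-142.1° V = -163.3 - j127.2 V.
Step 5 — Current: I = V / Z = 0.01473 - j0.03629 A = 0.03917∠-67.9° A.
Step 6 — Complex power: S = V·I* = 2.209 - j7.801 VA.
Step 7 — Real power: P = Re(S) = 2.209 W.
Step 8 — Reactive power: Q = Im(S) = -7.801 VAR.
Step 9 — Apparent power: |S| = 8.108 VA.
Step 10 — Power factor: PF = P/|S| = 0.2725 (leading).

(a) P = 2.209 W  (b) Q = -7.801 VAR  (c) S = 8.108 VA  (d) PF = 0.2725 (leading)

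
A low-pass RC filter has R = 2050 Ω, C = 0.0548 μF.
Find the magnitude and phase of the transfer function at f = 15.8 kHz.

Step 1 — Angular frequency: ω = 2π·1.58e+04 = 9.927e+04 rad/s.
Step 2 — Transfer function: H(jω) = 1/(1 + jωRC).
Step 3 — Denominator: 1 + jωRC = 1 + j·9.927e+04·2050·5.48e-08 = 1 + j11.15.
Step 4 — H = 0.007976 - j0.08895.
Step 5 — Magnitude: |H| = 0.08931 (-21.0 dB); phase: φ = -84.9°.

|H| = 0.08931 (-21.0 dB), φ = -84.9°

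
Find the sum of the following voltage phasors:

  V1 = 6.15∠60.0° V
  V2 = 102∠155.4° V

Step 1 — Convert each phasor to rectangular form:
  V1 = 6.15·(cos(60.0°) + j·sin(60.0°)) = 3.075 + j5.326 V
  V2 = 102·(cos(155.4°) + j·sin(155.4°)) = -92.74 + j42.46 V
Step 2 — Sum components: V_total = -89.67 + j47.79 V.
Step 3 — Convert to polar: |V_total| = 101.6 V, ∠V_total = 151.9°.

V_total = 101.6∠151.9° V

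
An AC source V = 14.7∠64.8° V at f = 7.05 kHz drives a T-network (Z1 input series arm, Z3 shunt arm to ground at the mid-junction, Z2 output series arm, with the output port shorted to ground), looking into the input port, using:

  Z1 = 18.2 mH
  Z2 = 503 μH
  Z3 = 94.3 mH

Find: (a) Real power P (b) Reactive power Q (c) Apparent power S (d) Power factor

Step 1 — Angular frequency: ω = 2π·f = 2π·7050 = 4.43e+04 rad/s.
Step 2 — Component impedances:
  Z1: Z = jωL = j·4.43e+04·0.0182 = 0 + j806.2 Ω
  Z2: Z = jωL = j·4.43e+04·0.000503 = 0 + j22.28 Ω
  Z3: Z = jωL = j·4.43e+04·0.0943 = 0 + j4177 Ω
Step 3 — With the output port shorted to ground, the output series arm Z2 runs from the junction to ground; the shunt arm Z3 also runs from the junction to ground. They appear in parallel: Z3 || Z2 = 0 + j22.16 Ω.
Step 4 — Series with input arm Z1: Z_in = Z1 + (Z3 || Z2) = 0 + j828.4 Ω = 828.4∠90.0° Ω.
Step 5 — Source phasor: V = 14.7∠64.8° V = 6.259 + j13.3 V.
Step 6 — Current: I = V / Z = 0.01606 - j0.007556 A = 0.01775∠-25.2° A.
Step 7 — Complex power: S = V·I* = 0 + j0.2609 VA.
Step 8 — Real power: P = Re(S) = 0 W.
Step 9 — Reactive power: Q = Im(S) = 0.2609 VAR.
Step 10 — Apparent power: |S| = 0.2609 VA.
Step 11 — Power factor: PF = P/|S| = 0 (lagging).

(a) P = 0 W  (b) Q = 0.2609 VAR  (c) S = 0.2609 VA  (d) PF = 0 (lagging)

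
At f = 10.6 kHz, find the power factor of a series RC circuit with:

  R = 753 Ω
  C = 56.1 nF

Step 1 — Angular frequency: ω = 2π·f = 2π·1.06e+04 = 6.66e+04 rad/s.
Step 2 — Component impedances:
  R: Z = R = 753 Ω
  C: Z = 1/(jωC) = -j/(ω·C) = 0 - j267.6 Ω
Step 3 — Series combination: Z_total = R + C = 753 - j267.6 Ω = 799.1∠-19.6° Ω.
Step 4 — Power factor: PF = cos(φ) = Re(Z)/|Z| = 753/799.1 = 0.9423.
Step 5 — Type: Im(Z) = -267.6 ⇒ leading (phase φ = -19.6°).

PF = 0.9423 (leading, φ = -19.6°)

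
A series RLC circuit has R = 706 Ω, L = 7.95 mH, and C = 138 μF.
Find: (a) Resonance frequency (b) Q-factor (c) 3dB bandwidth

Step 1 — Resonance condition Im(Z)=0 gives ω₀ = 1/√(LC).
Step 2 — ω₀ = 1/√(0.00795·0.000138) = 954.7 rad/s.
Step 3 — f₀ = ω₀/(2π) = 151.9 Hz.
Step 4 — Series Q: Q = ω₀L/R = 954.7·0.00795/706 = 0.01075.
Step 5 — 3dB bandwidth: Δω = ω₀/Q = 8.881e+04 rad/s; BW = Δω/(2π) = 1.413e+04 Hz.

(a) f₀ = 151.9 Hz  (b) Q = 0.01075  (c) BW = 1.413e+04 Hz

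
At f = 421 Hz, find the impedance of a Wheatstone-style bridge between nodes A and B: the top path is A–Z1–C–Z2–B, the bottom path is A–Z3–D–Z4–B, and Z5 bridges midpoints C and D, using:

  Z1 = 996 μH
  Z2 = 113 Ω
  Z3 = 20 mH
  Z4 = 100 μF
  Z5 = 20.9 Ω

Step 1 — Angular frequency: ω = 2π·f = 2π·421 = 2645 rad/s.
Step 2 — Component impedances:
  Z1: Z = jωL = j·2645·0.000996 = 0 + j2.635 Ω
  Z2: Z = R = 113 Ω
  Z3: Z = jωL = j·2645·0.02 = 0 + j52.9 Ω
  Z4: Z = 1/(jωC) = -j/(ω·C) = 0 - j3.78 Ω
  Z5: Z = R = 20.9 Ω
Step 3 — Bridge requires nodal analysis (the Z5 bridge couples midpoints C and D, so the two paths cannot be reduced to a simple series/parallel combination). Setting node B to ground and injecting 1 A at node A, the 3-node admittance system at A, C, D solves to V_A = Z_AB = 14.34 + j4.295 Ω = 14.97∠16.7° Ω.

Z = 14.34 + j4.295 Ω = 14.97∠16.7° Ω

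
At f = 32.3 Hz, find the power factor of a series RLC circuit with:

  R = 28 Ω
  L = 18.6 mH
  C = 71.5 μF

Step 1 — Angular frequency: ω = 2π·f = 2π·32.3 = 202.9 rad/s.
Step 2 — Component impedances:
  R: Z = R = 28 Ω
  L: Z = jωL = j·202.9·0.0186 = 0 + j3.775 Ω
  C: Z = 1/(jωC) = -j/(ω·C) = 0 - j68.91 Ω
Step 3 — Series combination: Z_total = R + L + C = 28 - j65.14 Ω = 70.9∠-66.7° Ω.
Step 4 — Power factor: PF = cos(φ) = Re(Z)/|Z| = 28/70.9 = 0.3949.
Step 5 — Type: Im(Z) = -65.14 ⇒ leading (phase φ = -66.7°).

PF = 0.3949 (leading, φ = -66.7°)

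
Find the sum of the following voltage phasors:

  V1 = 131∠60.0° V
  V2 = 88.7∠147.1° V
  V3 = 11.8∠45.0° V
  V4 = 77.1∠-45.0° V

Step 1 — Convert each phasor to rectangular form:
  V1 = 131·(cos(60.0°) + j·sin(60.0°)) = 65.5 + j113.4 V
  V2 = 88.7·(cos(147.1°) + j·sin(147.1°)) = -74.47 + j48.18 V
  V3 = 11.8·(cos(45.0°) + j·sin(45.0°)) = 8.344 + j8.344 V
  V4 = 77.1·(cos(-45.0°) + j·sin(-45.0°)) = 54.52 - j54.52 V
Step 2 — Sum components: V_total = 53.89 + j115.5 V.
Step 3 — Convert to polar: |V_total| = 127.4 V, ∠V_total = 65.0°.

V_total = 127.4∠65.0° V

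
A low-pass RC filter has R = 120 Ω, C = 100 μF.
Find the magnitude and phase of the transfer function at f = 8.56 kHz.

Step 1 — Angular frequency: ω = 2π·8560 = 5.378e+04 rad/s.
Step 2 — Transfer function: H(jω) = 1/(1 + jωRC).
Step 3 — Denominator: 1 + jωRC = 1 + j·5.378e+04·120·0.0001 = 1 + j645.4.
Step 4 — H = 2.401e-06 - j0.001549.
Step 5 — Magnitude: |H| = 0.001549 (-56.2 dB); phase: φ = -89.9°.

|H| = 0.001549 (-56.2 dB), φ = -89.9°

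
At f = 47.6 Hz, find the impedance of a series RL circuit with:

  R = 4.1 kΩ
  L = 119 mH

Step 1 — Angular frequency: ω = 2π·f = 2π·47.6 = 299.1 rad/s.
Step 2 — Component impedances:
  R: Z = R = 4100 Ω
  L: Z = jωL = j·299.1·0.119 = 0 + j35.59 Ω
Step 3 — Series combination: Z_total = R + L = 4100 + j35.59 Ω = 4100∠0.5° Ω.

Z = 4100 + j35.59 Ω = 4100∠0.5° Ω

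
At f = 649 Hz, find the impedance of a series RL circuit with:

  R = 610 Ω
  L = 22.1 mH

Step 1 — Angular frequency: ω = 2π·f = 2π·649 = 4078 rad/s.
Step 2 — Component impedances:
  R: Z = R = 610 Ω
  L: Z = jωL = j·4078·0.0221 = 0 + j90.12 Ω
Step 3 — Series combination: Z_total = R + L = 610 + j90.12 Ω = 616.6∠8.4° Ω.

Z = 610 + j90.12 Ω = 616.6∠8.4° Ω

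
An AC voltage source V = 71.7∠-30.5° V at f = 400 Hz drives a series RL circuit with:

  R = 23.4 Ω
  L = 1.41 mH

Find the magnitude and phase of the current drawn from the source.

Step 1 — Angular frequency: ω = 2π·f = 2π·400 = 2513 rad/s.
Step 2 — Component impedances:
  R: Z = R = 23.4 Ω
  L: Z = jωL = j·2513·0.00141 = 0 + j3.544 Ω
Step 3 — Series combination: Z_total = R + L = 23.4 + j3.544 Ω = 23.67∠8.6° Ω.
Step 4 — Source phasor: V = 71.7∠-30.5° V = 61.78 - j36.39 V.
Step 5 — Ohm's law: I = V / Z_total = (61.78 - j36.39) / (23.4 + j3.544) = 2.351 - j1.911 A.
Step 6 — Convert to polar: |I| = 3.03 A, ∠I = -39.1°.

I = 3.03∠-39.1° A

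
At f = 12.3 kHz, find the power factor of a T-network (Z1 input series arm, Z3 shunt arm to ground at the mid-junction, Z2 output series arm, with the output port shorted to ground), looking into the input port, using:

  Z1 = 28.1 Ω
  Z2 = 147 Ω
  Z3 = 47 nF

Step 1 — Angular frequency: ω = 2π·f = 2π·1.23e+04 = 7.728e+04 rad/s.
Step 2 — Component impedances:
  Z1: Z = R = 28.1 Ω
  Z2: Z = R = 147 Ω
  Z3: Z = 1/(jωC) = -j/(ω·C) = 0 - j275.3 Ω
Step 3 — With the output port shorted to ground, the output series arm Z2 runs from the junction to ground; the shunt arm Z3 also runs from the junction to ground. They appear in parallel: Z3 || Z2 = 114.4 - j61.08 Ω.
Step 4 — Series with input arm Z1: Z_in = Z1 + (Z3 || Z2) = 142.5 - j61.08 Ω = 155∠-23.2° Ω.
Step 5 — Power factor: PF = cos(φ) = Re(Z)/|Z| = 142.49/155.03 = 0.9191.
Step 6 — Type: Im(Z) = -61.08 ⇒ leading (phase φ = -23.2°).

PF = 0.9191 (leading, φ = -23.2°)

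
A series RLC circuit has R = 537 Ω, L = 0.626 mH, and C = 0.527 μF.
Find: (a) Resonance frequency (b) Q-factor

Step 1 — Resonance condition Im(Z)=0 gives ω₀ = 1/√(LC).
Step 2 — ω₀ = 1/√(0.000626·5.27e-07) = 5.506e+04 rad/s.
Step 3 — f₀ = ω₀/(2π) = 8762 Hz.
Step 4 — Series Q: Q = ω₀L/R = 5.506e+04·0.000626/537 = 0.06418.

(a) f₀ = 8762 Hz  (b) Q = 0.06418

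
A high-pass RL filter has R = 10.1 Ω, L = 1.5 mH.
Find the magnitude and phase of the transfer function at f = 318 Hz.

Step 1 — Angular frequency: ω = 2π·318 = 1998 rad/s.
Step 2 — Transfer function: H(jω) = jωL/(R + jωL).
Step 3 — Numerator jωL = j·2.997; denominator R + jωL = 10.1 + j2.997.
Step 4 — H = 0.08093 + j0.2727.
Step 5 — Magnitude: |H| = 0.2845 (-10.9 dB); phase: φ = 73.5°.

|H| = 0.2845 (-10.9 dB), φ = 73.5°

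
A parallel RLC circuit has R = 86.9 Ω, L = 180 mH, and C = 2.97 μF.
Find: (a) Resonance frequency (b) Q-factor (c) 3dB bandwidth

Step 1 — Resonance: ω₀ = 1/√(LC) = 1/√(0.18·2.97e-06) = 1368 rad/s.
Step 2 — f₀ = ω₀/(2π) = 217.7 Hz.
Step 3 — Parallel Q: Q = R/(ω₀L) = 86.9/(1368·0.18) = 0.353.
Step 4 — Bandwidth: Δω = ω₀/Q = 3875 rad/s; BW = Δω/(2π) = 616.7 Hz.

(a) f₀ = 217.7 Hz  (b) Q = 0.353  (c) BW = 616.7 Hz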